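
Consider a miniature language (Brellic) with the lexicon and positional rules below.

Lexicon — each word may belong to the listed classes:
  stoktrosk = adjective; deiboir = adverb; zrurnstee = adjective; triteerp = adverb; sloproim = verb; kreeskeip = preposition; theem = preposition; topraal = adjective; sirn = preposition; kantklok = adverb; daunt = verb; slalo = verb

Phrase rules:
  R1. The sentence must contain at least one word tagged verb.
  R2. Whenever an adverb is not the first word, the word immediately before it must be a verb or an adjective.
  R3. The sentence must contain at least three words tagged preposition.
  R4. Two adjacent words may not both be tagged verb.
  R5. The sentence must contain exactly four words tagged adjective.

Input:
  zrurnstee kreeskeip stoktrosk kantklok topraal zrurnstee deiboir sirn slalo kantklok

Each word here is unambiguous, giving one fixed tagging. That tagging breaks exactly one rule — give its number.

Fixed tagging: adjective preposition adjective adverb adjective adjective adverb preposition verb adverb.
Rule check: R1 ok, R2 ok, R3 fails, R4 ok, R5 ok.
Only rule 3 fails.

3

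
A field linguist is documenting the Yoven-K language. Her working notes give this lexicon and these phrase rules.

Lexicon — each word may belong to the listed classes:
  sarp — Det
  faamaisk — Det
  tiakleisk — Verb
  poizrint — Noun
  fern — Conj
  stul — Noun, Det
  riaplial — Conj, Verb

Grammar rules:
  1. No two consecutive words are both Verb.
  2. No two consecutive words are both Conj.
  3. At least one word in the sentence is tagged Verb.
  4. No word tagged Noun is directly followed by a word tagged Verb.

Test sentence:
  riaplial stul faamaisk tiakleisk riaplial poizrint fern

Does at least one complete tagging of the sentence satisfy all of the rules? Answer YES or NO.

Candidates per position — 1:riaplial {Conj,Verb}; 2:stul {Noun,Det}; 3:faamaisk {Det}; 4:tiakleisk {Verb}; 5:riaplial {Conj,Verb}; 6:poizrint {Noun}; 7:fern {Conj}.
One satisfying assignment: Conj Noun Det Verb Conj Noun Conj.
Rule-by-rule: rule 1 satisfied; rule 2 satisfied; rule 3 satisfied; rule 4 satisfied.

YES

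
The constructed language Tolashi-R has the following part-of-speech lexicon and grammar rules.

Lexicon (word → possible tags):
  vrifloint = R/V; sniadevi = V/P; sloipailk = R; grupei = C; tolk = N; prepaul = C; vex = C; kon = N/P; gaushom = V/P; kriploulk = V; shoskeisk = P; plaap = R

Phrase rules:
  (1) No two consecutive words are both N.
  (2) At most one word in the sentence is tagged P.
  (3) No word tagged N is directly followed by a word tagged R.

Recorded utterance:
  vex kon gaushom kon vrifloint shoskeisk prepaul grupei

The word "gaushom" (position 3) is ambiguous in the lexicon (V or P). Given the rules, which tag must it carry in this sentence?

V

Candidates per position — 1:vex {C}; 2:kon {N,P}; 3:gaushom {V,P}; 4:kon {N,P}; 5:vrifloint {R,V}; 6:shoskeisk {P}; 7:prepaul {C}; 8:grupei {C}.
Position 2: tagging it P would leave rule 2 unsatisfiable, so it must be N.
Position 3: tagging it P would leave rule 2 unsatisfiable, so it must be V.
Position 4: tagging it P would leave rule 2 unsatisfiable, so it must be N.
Position 5: tagging it R would leave rule 3 unsatisfiable, so it must be V.
So the tagging must be: C N V N V P C C.
Verifying each rule — rule 1 satisfied; rule 2 satisfied; rule 3 satisfied.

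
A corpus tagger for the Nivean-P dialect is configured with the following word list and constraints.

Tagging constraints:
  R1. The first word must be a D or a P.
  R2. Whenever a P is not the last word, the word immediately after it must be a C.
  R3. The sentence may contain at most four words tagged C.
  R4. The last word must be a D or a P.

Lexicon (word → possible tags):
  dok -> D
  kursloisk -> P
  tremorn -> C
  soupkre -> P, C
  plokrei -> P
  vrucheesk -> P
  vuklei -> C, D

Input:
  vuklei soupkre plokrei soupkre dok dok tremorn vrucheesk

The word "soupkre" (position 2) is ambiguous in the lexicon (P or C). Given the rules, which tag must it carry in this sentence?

Candidates per position — 1:vuklei {C,D}; 2:soupkre {P,C}; 3:plokrei {P}; 4:soupkre {P,C}; 5:dok {D}; 6:dok {D}; 7:tremorn {C}; 8:vrucheesk {P}.
At position 1, choosing C makes rule 1 impossible to satisfy; hence D.
At position 2, choosing P makes rule 2 impossible to satisfy; hence C.
At position 4, choosing P makes rule 2 impossible to satisfy; hence C.
The unique satisfying tagging is: D C P C D D C P.
Checking: rule 1 ✓; rule 2 ✓; rule 3 ✓; rule 4 ✓.

C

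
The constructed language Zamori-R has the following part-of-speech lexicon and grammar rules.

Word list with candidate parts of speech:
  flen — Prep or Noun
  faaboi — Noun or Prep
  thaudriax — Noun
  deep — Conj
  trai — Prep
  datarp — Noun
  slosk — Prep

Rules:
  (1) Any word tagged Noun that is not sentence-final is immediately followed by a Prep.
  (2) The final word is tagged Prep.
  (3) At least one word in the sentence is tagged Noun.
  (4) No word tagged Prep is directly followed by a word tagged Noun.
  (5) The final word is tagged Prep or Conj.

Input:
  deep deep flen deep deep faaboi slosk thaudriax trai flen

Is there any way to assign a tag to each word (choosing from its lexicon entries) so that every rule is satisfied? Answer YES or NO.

NO

Candidates per position — 1:deep {Conj}; 2:deep {Conj}; 3:flen {Prep,Noun}; 4:deep {Conj}; 5:deep {Conj}; 6:faaboi {Noun,Prep}; 7:slosk {Prep}; 8:thaudriax {Noun}; 9:trai {Prep}; 10:flen {Prep,Noun}.
Rule 4 cannot be satisfied by any choice of tags from the lexicon.
So there is no consistent tagging.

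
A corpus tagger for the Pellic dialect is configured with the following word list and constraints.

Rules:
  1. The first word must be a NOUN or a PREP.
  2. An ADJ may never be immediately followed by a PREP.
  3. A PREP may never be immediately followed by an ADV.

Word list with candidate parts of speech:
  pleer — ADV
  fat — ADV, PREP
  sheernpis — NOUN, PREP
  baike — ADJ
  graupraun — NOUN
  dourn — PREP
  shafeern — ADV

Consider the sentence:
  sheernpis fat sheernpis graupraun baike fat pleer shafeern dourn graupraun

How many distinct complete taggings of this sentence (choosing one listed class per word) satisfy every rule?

Candidates per position — 1:sheernpis {NOUN,PREP}; 2:fat {ADV,PREP}; 3:sheernpis {NOUN,PREP}; 4:graupraun {NOUN}; 5:baike {ADJ}; 6:fat {ADV,PREP}; 7:pleer {ADV}; 8:shafeern {ADV}; 9:dourn {PREP}; 10:graupraun {NOUN}.
There are 16 candidate sequences in total.
Checking each against the rules leaves 6 sequences.
Count = 6.

6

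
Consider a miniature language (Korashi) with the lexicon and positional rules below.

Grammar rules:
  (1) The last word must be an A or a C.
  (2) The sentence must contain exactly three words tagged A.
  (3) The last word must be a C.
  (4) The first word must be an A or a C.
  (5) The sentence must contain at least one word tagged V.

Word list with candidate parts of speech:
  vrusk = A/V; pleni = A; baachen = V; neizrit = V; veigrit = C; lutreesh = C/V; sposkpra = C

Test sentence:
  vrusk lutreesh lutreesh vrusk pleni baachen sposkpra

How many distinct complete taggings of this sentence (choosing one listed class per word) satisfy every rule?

Candidates per position — 1:vrusk {A,V}; 2:lutreesh {C,V}; 3:lutreesh {C,V}; 4:vrusk {A,V}; 5:pleni {A}; 6:baachen {V}; 7:sposkpra {C}.
There are 16 candidate sequences in total.
The sequences that satisfy every rule: A C C A A V C; A C V A A V C; A V C A A V C; A V V A A V C.
Count = 4.

4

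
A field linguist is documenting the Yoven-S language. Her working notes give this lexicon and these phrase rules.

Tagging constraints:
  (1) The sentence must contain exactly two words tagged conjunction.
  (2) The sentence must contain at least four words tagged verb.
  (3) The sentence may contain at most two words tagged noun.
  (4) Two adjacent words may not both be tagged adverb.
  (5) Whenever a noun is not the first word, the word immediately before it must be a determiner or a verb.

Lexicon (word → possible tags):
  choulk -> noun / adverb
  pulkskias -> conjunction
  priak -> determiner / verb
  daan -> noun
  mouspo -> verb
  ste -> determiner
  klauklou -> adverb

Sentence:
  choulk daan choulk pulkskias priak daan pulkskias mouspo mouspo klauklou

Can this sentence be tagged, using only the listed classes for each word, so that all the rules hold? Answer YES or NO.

NO

Candidates per position — 1:choulk {noun,adverb}; 2:daan {noun}; 3:choulk {noun,adverb}; 4:pulkskias {conjunction}; 5:priak {determiner,verb}; 6:daan {noun}; 7:pulkskias {conjunction}; 8:mouspo {verb}; 9:mouspo {verb}; 10:klauklou {adverb}.
Rule 2 cannot be satisfied by any choice of tags from the lexicon.
So there is no consistent tagging.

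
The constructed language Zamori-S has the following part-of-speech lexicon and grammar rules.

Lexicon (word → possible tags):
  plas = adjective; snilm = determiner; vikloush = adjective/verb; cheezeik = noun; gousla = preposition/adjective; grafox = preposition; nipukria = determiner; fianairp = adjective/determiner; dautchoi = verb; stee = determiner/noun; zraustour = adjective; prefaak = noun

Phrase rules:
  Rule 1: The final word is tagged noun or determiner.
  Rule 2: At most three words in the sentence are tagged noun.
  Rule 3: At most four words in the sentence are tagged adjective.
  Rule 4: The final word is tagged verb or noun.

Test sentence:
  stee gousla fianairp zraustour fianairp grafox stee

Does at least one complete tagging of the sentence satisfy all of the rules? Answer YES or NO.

Candidates per position — 1:stee {determiner,noun}; 2:gousla {preposition,adjective}; 3:fianairp {adjective,determiner}; 4:zraustour {adjective}; 5:fianairp {adjective,determiner}; 6:grafox {preposition}; 7:stee {determiner,noun}.
One satisfying assignment: noun adjective determiner adjective adjective preposition noun.
Check: rule 1 satisfied; rule 2 satisfied; rule 3 satisfied; rule 4 satisfied.

YES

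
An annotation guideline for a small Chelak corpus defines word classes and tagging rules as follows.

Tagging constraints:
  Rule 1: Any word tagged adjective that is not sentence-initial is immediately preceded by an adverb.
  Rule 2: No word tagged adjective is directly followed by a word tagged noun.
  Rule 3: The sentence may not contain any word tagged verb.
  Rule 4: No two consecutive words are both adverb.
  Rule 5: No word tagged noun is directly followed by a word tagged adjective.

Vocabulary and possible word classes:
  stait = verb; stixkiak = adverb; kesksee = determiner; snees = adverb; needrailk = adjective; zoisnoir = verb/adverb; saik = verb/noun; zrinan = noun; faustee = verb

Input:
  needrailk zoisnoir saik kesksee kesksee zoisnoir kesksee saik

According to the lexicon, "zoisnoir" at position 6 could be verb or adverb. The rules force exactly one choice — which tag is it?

Candidates per position — 1:needrailk {adjective}; 2:zoisnoir {verb,adverb}; 3:saik {verb,noun}; 4:kesksee {determiner}; 5:kesksee {determiner}; 6:zoisnoir {verb,adverb}; 7:kesksee {determiner}; 8:saik {verb,noun}.
Word 2 cannot be verb — rule 3 would then fail for every completion. It is adverb.
Word 3 cannot be verb — rule 3 would then fail for every completion. It is noun.
Word 6 cannot be verb — rule 3 would then fail for every completion. It is adverb.
Word 8 cannot be verb — rule 3 would then fail for every completion. It is noun.
So the tagging must be: adjective adverb noun determiner determiner adverb determiner noun.
Verifying each rule — rule 1 ✓; rule 2 ✓; rule 3 ✓; rule 4 ✓; rule 5 ✓.

adverb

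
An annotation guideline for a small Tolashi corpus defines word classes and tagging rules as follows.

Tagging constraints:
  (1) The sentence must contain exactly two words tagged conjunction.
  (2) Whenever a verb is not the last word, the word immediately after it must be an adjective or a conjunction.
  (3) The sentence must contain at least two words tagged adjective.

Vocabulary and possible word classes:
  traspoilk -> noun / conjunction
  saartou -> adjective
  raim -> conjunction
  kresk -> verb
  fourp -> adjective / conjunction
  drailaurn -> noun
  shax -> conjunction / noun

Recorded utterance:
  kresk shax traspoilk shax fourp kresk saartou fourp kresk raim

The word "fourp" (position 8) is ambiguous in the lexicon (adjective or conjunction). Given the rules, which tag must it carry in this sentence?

Candidates per position — 1:kresk {verb}; 2:shax {conjunction,noun}; 3:traspoilk {noun,conjunction}; 4:shax {conjunction,noun}; 5:fourp {adjective,conjunction}; 6:kresk {verb}; 7:saartou {adjective}; 8:fourp {adjective,conjunction}; 9:kresk {verb}; 10:raim {conjunction}.
At position 2, choosing noun makes rule 2 impossible to satisfy; hence conjunction.
At position 3, choosing conjunction makes rule 1 impossible to satisfy; hence noun.
At position 4, choosing conjunction makes rule 1 impossible to satisfy; hence noun.
At position 5, choosing conjunction makes rule 1 impossible to satisfy; hence adjective.
At position 8, choosing conjunction makes rule 1 impossible to satisfy; hence adjective.
The unique satisfying tagging is: verb conjunction noun noun adjective verb adjective adjective verb conjunction.
Checking: rule 1 ok; rule 2 ok; rule 3 ok.

adjective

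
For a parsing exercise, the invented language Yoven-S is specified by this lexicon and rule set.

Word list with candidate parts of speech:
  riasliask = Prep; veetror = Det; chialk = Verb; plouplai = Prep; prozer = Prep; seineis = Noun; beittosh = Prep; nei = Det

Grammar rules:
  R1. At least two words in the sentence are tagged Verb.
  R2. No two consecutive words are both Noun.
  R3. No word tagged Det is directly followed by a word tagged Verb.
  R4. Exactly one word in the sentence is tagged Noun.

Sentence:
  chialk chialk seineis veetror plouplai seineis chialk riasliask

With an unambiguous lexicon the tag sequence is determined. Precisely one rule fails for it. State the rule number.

Fixed tagging: Verb Verb Noun Det Prep Noun Verb Prep.
Applying the rules: R1 ✓, R2 ✓, R3 ✓, R4 ✗.
Only rule 4 fails.

4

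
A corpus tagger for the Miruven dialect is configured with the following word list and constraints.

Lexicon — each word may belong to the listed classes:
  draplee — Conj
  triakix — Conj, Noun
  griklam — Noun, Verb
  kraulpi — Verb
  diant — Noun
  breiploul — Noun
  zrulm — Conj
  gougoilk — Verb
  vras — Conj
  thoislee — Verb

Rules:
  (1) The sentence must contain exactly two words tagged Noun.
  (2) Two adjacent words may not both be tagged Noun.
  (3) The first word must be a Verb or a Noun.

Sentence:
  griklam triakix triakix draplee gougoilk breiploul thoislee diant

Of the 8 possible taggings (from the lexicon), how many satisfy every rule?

1

Candidates per position — 1:griklam {Noun,Verb}; 2:triakix {Conj,Noun}; 3:triakix {Conj,Noun}; 4:draplee {Conj}; 5:gougoilk {Verb}; 6:breiploul {Noun}; 7:thoislee {Verb}; 8:diant {Noun}.
There are 8 candidate sequences in total.
The sequences that satisfy every rule: Verb Conj Conj Conj Verb Noun Verb Noun.
Count = 1.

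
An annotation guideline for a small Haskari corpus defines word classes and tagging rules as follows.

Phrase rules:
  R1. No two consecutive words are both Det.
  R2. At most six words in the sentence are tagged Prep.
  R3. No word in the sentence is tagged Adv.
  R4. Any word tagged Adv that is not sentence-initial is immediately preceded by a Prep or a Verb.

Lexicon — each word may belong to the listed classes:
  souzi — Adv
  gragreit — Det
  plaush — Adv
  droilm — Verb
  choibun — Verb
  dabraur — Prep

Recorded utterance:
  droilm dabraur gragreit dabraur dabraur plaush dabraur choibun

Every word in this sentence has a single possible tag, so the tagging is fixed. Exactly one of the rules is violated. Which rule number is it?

3

Fixed tagging: Verb Prep Det Prep Prep Adv Prep Verb.
Rule check: R1 ok, R2 ok, R3 fails, R4 ok.
Only rule 3 fails.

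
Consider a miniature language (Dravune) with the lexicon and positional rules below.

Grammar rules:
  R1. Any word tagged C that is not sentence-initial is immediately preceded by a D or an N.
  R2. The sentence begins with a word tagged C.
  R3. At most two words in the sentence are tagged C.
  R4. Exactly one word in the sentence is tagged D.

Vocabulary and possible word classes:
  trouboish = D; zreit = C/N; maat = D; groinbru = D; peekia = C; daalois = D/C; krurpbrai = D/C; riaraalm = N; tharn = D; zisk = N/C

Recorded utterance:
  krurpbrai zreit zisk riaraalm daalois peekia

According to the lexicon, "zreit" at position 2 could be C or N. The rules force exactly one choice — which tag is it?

N

Candidates per position — 1:krurpbrai {D,C}; 2:zreit {C,N}; 3:zisk {N,C}; 4:riaraalm {N}; 5:daalois {D,C}; 6:peekia {C}.
Word 1 cannot be D — rule 2 would then fail for every completion. It is C.
Word 2 cannot be C — rule 1 would then fail for every completion. It is N.
Word 3 cannot be C — rule 3 would then fail for every completion. It is N.
Word 5 cannot be C — rule 1 would then fail for every completion. It is D.
The unique satisfying tagging is: C N N N D C.
Verifying each rule — rule 1 satisfied; rule 2 satisfied; rule 3 satisfied; rule 4 satisfied.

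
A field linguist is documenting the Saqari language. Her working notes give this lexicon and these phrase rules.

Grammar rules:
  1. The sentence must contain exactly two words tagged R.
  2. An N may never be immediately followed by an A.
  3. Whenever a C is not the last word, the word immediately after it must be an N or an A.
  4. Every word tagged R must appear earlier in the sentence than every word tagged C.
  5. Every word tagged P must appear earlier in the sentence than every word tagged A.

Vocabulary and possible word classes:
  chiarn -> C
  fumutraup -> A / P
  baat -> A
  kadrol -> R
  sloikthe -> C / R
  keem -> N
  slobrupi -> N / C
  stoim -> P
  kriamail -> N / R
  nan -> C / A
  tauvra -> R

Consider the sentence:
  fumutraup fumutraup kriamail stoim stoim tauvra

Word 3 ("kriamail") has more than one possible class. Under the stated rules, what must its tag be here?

Candidates per position — 1:fumutraup {A,P}; 2:fumutraup {A,P}; 3:kriamail {N,R}; 4:stoim {P}; 5:stoim {P}; 6:tauvra {R}.
Position 1: A is ruled out by rule 5; that leaves P.
Position 2: A is ruled out by rule 5; that leaves P.
Position 3: N is ruled out by rule 1; that leaves R.
The only consistent sequence is: P P R P P R.
Checking: rule 1 ✓; rule 2 ✓; rule 3 ✓; rule 4 ✓; rule 5 ✓.

R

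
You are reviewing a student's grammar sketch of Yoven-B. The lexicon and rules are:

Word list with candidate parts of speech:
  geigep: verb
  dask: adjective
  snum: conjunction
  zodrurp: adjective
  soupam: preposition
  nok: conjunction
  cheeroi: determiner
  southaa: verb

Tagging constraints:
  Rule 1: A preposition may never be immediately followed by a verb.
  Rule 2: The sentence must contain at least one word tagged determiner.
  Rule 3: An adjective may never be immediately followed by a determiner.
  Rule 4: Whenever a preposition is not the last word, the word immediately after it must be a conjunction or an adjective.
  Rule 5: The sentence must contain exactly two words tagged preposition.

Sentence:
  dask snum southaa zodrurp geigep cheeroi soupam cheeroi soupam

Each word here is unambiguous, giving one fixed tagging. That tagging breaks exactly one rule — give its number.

Fixed tagging: adjective conjunction verb adjective verb determiner preposition determiner preposition.
Applying the rules: R1 ok, R2 ok, R3 ok, R4 fails, R5 ok.
Only rule 4 fails.

4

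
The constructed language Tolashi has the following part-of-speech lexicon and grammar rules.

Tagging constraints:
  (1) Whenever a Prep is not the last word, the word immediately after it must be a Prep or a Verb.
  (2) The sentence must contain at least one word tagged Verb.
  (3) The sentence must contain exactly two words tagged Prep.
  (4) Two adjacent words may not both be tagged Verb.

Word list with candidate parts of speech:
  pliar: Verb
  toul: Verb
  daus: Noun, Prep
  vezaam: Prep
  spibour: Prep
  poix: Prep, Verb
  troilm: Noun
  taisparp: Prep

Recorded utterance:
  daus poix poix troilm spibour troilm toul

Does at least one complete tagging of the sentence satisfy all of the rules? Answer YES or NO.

Candidates per position — 1:daus {Noun,Prep}; 2:poix {Prep,Verb}; 3:poix {Prep,Verb}; 4:troilm {Noun}; 5:spibour {Prep}; 6:troilm {Noun}; 7:toul {Verb}.
Rule 1 cannot be satisfied by any choice of tags from the lexicon.
So there is no consistent tagging.

NO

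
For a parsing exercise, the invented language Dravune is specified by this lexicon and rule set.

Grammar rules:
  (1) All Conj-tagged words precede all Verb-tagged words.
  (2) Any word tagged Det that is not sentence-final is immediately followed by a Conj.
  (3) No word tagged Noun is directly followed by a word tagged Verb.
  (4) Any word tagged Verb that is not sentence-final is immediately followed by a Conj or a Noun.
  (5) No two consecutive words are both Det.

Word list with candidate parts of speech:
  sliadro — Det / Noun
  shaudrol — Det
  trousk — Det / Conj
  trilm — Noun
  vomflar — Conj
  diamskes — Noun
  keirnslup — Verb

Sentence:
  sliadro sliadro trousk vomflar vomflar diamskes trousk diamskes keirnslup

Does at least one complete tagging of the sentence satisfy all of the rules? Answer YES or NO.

Candidates per position — 1:sliadro {Det,Noun}; 2:sliadro {Det,Noun}; 3:trousk {Det,Conj}; 4:vomflar {Conj}; 5:vomflar {Conj}; 6:diamskes {Noun}; 7:trousk {Det,Conj}; 8:diamskes {Noun}; 9:keirnslup {Verb}.
Rule 3 cannot be satisfied by any choice of tags from the lexicon.
So there is no consistent tagging.

NO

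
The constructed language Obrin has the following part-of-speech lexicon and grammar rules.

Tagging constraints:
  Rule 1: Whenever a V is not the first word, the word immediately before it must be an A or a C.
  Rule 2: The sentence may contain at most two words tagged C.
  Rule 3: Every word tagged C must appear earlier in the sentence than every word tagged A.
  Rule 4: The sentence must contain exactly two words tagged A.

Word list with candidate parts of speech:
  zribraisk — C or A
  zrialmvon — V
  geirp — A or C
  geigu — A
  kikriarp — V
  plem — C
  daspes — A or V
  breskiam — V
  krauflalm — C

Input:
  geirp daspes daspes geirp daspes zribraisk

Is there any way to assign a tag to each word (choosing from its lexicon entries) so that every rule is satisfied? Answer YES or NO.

NO

Candidates per position — 1:geirp {A,C}; 2:daspes {A,V}; 3:daspes {A,V}; 4:geirp {A,C}; 5:daspes {A,V}; 6:zribraisk {C,A}.
Every candidate sequence violates at least one rule; no consistent tagging exists.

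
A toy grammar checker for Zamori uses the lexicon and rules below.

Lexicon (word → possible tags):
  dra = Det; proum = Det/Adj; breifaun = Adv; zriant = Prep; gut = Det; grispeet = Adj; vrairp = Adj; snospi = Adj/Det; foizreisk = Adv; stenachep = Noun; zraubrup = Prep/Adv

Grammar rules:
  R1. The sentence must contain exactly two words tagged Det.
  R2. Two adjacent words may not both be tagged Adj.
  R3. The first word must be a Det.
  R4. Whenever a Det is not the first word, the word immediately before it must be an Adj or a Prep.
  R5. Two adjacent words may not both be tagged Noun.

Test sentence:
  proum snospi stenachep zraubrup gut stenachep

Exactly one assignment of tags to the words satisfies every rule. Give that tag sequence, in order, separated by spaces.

Candidates per position — 1:proum {Det,Adj}; 2:snospi {Adj,Det}; 3:stenachep {Noun}; 4:zraubrup {Prep,Adv}; 5:gut {Det}; 6:stenachep {Noun}.
Position 1: Adj is ruled out by rule 3; that leaves Det.
Position 2: Det is ruled out by rule 1; that leaves Adj.
Position 4: Adv is ruled out by rule 4; that leaves Prep.
So the tagging must be: Det Adj Noun Prep Det Noun.
Check: rule 1 ✓; rule 2 ✓; rule 3 ✓; rule 4 ✓; rule 5 ✓.

Det Adj Noun Prep Det Noun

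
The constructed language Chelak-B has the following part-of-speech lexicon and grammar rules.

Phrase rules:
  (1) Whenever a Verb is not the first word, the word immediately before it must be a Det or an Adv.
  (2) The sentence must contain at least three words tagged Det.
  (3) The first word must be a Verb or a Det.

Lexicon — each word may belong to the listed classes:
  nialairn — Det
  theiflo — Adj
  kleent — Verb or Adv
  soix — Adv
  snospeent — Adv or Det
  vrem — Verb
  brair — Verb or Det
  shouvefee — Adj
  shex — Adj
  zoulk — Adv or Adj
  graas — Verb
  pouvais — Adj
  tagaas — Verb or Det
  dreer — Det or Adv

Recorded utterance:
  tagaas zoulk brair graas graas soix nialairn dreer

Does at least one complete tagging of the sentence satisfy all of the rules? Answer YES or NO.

NO

Candidates per position — 1:tagaas {Verb,Det}; 2:zoulk {Adv,Adj}; 3:brair {Verb,Det}; 4:graas {Verb}; 5:graas {Verb}; 6:soix {Adv}; 7:nialairn {Det}; 8:dreer {Det,Adv}.
Rule 1 cannot be satisfied by any choice of tags from the lexicon.
So there is no consistent tagging.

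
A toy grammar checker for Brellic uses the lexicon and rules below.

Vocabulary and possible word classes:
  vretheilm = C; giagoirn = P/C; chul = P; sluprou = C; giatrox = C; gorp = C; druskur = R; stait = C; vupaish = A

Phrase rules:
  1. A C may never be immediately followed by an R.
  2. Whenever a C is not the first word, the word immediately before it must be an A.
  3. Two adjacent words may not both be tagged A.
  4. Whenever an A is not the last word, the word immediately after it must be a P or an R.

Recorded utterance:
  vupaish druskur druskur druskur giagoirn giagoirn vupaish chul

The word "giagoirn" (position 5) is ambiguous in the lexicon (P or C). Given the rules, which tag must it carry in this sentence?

Candidates per position — 1:vupaish {A}; 2:druskur {R}; 3:druskur {R}; 4:druskur {R}; 5:giagoirn {P,C}; 6:giagoirn {P,C}; 7:vupaish {A}; 8:chul {P}.
Position 5: tagging it C would leave rule 2 unsatisfiable, so it must be P.
Position 6: tagging it C would leave rule 2 unsatisfiable, so it must be P.
The unique satisfying tagging is: A R R R P P A P.
Verifying each rule — rule 1 ✓; rule 2 ✓; rule 3 ✓; rule 4 ✓.

P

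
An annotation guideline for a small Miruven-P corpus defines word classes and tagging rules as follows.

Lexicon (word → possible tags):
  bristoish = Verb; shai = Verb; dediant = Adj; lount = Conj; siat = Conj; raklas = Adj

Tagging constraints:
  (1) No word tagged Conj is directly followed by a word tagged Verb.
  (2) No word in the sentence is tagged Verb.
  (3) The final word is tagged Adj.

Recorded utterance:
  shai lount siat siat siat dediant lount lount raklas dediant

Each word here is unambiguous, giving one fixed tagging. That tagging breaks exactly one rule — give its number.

Fixed tagging: Verb Conj Conj Conj Conj Adj Conj Conj Adj Adj.
Checking each rule: R1 ok, R2 fails, R3 ok.
Only rule 2 fails.

2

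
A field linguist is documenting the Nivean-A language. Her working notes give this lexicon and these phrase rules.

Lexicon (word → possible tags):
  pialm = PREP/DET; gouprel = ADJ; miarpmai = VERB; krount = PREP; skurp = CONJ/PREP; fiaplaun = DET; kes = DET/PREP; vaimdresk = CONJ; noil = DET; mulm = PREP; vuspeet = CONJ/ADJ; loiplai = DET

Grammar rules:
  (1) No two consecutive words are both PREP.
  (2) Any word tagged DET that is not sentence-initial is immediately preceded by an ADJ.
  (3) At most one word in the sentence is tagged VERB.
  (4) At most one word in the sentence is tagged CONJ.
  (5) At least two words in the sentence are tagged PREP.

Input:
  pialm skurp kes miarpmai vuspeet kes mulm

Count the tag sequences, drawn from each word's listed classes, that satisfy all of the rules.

2

Candidates per position — 1:pialm {PREP,DET}; 2:skurp {CONJ,PREP}; 3:kes {DET,PREP}; 4:miarpmai {VERB}; 5:vuspeet {CONJ,ADJ}; 6:kes {DET,PREP}; 7:mulm {PREP}.
There are 32 candidate sequences in total.
The sequences that satisfy every rule: PREP CONJ PREP VERB ADJ DET PREP; DET CONJ PREP VERB ADJ DET PREP.
Count = 2.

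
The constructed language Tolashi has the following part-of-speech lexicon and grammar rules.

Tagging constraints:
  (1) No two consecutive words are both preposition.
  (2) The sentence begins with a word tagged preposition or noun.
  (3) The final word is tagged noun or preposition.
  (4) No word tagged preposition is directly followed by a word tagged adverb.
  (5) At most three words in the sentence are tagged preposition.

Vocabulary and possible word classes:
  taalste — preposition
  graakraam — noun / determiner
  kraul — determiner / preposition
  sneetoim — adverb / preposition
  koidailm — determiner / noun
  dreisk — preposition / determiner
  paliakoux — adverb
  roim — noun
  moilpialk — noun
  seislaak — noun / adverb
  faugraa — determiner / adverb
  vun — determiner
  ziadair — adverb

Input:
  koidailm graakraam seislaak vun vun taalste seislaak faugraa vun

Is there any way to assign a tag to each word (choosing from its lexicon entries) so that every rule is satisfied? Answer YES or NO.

NO

Candidates per position — 1:koidailm {determiner,noun}; 2:graakraam {noun,determiner}; 3:seislaak {noun,adverb}; 4:vun {determiner}; 5:vun {determiner}; 6:taalste {preposition}; 7:seislaak {noun,adverb}; 8:faugraa {determiner,adverb}; 9:vun {determiner}.
Rule 3 cannot be satisfied by any choice of tags from the lexicon.
So there is no consistent tagging.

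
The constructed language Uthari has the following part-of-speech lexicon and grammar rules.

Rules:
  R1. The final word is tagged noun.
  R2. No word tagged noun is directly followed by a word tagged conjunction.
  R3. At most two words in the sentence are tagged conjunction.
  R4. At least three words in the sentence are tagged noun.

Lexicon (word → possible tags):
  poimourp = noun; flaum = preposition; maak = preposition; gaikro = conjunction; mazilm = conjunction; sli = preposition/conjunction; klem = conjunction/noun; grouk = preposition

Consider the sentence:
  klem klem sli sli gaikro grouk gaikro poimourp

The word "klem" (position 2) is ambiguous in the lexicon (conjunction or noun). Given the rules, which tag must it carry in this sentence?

noun

Candidates per position — 1:klem {conjunction,noun}; 2:klem {conjunction,noun}; 3:sli {preposition,conjunction}; 4:sli {preposition,conjunction}; 5:gaikro {conjunction}; 6:grouk {preposition}; 7:gaikro {conjunction}; 8:poimourp {noun}.
Position 1: tagging it conjunction would leave rule 3 unsatisfiable, so it must be noun.
Position 2: tagging it conjunction would leave rule 2 unsatisfiable, so it must be noun.
Position 3: tagging it conjunction would leave rule 2 unsatisfiable, so it must be preposition.
Position 4: tagging it conjunction would leave rule 3 unsatisfiable, so it must be preposition.
That leaves exactly one tagging: noun noun preposition preposition conjunction preposition conjunction noun.
Check: rule 1 holds; rule 2 holds; rule 3 holds; rule 4 holds.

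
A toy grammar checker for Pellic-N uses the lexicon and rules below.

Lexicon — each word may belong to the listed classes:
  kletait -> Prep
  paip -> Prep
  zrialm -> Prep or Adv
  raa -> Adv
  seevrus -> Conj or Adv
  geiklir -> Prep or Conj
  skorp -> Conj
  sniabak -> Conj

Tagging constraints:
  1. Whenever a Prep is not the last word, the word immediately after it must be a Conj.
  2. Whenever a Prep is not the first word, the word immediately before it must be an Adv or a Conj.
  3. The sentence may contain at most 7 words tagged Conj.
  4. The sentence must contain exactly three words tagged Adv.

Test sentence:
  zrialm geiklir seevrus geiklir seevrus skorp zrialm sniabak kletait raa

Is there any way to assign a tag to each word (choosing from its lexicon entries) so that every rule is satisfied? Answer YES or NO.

NO

Candidates per position — 1:zrialm {Prep,Adv}; 2:geiklir {Prep,Conj}; 3:seevrus {Conj,Adv}; 4:geiklir {Prep,Conj}; 5:seevrus {Conj,Adv}; 6:skorp {Conj}; 7:zrialm {Prep,Adv}; 8:sniabak {Conj}; 9:kletait {Prep}; 10:raa {Adv}.
Rule 1 cannot be satisfied by any choice of tags from the lexicon.
So there is no consistent tagging.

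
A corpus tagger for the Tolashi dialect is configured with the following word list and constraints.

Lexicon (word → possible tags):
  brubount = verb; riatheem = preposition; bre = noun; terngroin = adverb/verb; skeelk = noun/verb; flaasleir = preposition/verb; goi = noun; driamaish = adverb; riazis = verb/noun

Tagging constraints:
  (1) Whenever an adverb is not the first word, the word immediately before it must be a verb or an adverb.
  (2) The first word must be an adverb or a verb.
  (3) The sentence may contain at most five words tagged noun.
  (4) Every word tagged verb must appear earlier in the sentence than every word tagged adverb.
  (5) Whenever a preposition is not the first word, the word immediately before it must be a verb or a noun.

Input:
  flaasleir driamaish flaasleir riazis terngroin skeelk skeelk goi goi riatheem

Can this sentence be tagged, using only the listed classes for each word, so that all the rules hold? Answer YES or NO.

NO

Candidates per position — 1:flaasleir {preposition,verb}; 2:driamaish {adverb}; 3:flaasleir {preposition,verb}; 4:riazis {verb,noun}; 5:terngroin {adverb,verb}; 6:skeelk {noun,verb}; 7:skeelk {noun,verb}; 8:goi {noun}; 9:goi {noun}; 10:riatheem {preposition}.
Every candidate sequence violates at least one rule; no consistent tagging exists.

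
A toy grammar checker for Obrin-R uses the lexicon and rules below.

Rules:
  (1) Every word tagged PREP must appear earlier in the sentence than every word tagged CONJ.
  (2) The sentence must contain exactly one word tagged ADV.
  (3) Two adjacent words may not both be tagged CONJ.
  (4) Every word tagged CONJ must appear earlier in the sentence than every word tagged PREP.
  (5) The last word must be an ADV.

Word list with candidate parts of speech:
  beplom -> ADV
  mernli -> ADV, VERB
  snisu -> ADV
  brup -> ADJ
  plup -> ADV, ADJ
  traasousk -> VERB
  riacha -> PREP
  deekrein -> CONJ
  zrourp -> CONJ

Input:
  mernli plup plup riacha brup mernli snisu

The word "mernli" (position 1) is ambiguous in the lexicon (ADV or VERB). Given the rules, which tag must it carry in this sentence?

VERB

Candidates per position — 1:mernli {ADV,VERB}; 2:plup {ADV,ADJ}; 3:plup {ADV,ADJ}; 4:riacha {PREP}; 5:brup {ADJ}; 6:mernli {ADV,VERB}; 7:snisu {ADV}.
Position 1: tagging it ADV would leave rule 2 unsatisfiable, so it must be VERB.
Position 2: tagging it ADV would leave rule 2 unsatisfiable, so it must be ADJ.
Position 3: tagging it ADV would leave rule 2 unsatisfiable, so it must be ADJ.
Position 6: tagging it ADV would leave rule 2 unsatisfiable, so it must be VERB.
That leaves exactly one tagging: VERB ADJ ADJ PREP ADJ VERB ADV.
Check: rule 1 ✓; rule 2 ✓; rule 3 ✓; rule 4 ✓; rule 5 ✓.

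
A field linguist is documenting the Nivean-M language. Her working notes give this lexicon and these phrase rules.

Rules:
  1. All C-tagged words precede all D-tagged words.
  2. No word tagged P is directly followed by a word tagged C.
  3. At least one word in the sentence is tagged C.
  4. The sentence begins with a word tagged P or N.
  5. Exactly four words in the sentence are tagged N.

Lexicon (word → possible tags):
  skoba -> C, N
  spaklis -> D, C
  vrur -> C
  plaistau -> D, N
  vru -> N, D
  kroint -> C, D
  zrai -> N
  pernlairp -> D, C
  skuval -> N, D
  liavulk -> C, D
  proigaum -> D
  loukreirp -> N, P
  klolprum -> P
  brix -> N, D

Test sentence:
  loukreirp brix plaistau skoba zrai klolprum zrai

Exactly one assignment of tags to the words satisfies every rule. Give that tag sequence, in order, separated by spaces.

Candidates per position — 1:loukreirp {N,P}; 2:brix {N,D}; 3:plaistau {D,N}; 4:skoba {C,N}; 5:zrai {N}; 6:klolprum {P}; 7:zrai {N}.
If word 4 were N, no tagging could satisfy rule 3; so word 4 is C.
If word 2 were D, no tagging could satisfy rule 1; so word 2 is N.
If word 3 were D, no tagging could satisfy rule 1; so word 3 is N.
If word 1 were N, no tagging could satisfy rule 5; so word 1 is P.
That leaves exactly one tagging: P N N C N P N.
Checking: rule 1 ✓; rule 2 ✓; rule 3 ✓; rule 4 ✓; rule 5 ✓.

P N N C N P N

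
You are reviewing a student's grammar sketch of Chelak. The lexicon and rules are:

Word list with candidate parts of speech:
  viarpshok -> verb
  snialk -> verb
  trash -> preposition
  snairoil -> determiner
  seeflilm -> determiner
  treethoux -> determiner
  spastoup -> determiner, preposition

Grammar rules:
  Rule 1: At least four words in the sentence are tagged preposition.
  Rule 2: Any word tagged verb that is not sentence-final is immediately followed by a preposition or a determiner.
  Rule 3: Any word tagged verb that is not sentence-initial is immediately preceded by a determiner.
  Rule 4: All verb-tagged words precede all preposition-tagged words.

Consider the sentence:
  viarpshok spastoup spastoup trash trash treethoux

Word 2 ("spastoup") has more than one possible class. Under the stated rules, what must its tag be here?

Candidates per position — 1:viarpshok {verb}; 2:spastoup {determiner,preposition}; 3:spastoup {determiner,preposition}; 4:trash {preposition}; 5:trash {preposition}; 6:treethoux {determiner}.
Position 2: determiner is ruled out by rule 1; that leaves preposition.
Position 3: determiner is ruled out by rule 1; that leaves preposition.
That leaves exactly one tagging: verb preposition preposition preposition preposition determiner.
Checking: rule 1 holds; rule 2 holds; rule 3 holds; rule 4 holds.

preposition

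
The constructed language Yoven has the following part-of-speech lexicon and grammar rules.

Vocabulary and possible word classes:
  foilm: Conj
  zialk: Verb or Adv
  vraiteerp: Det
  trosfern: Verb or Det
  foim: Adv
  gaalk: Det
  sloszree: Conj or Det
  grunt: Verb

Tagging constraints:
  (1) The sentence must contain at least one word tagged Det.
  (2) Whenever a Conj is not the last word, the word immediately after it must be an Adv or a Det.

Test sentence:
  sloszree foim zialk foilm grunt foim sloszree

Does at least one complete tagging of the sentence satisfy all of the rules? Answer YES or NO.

Candidates per position — 1:sloszree {Conj,Det}; 2:foim {Adv}; 3:zialk {Verb,Adv}; 4:foilm {Conj}; 5:grunt {Verb}; 6:foim {Adv}; 7:sloszree {Conj,Det}.
Rule 2 cannot be satisfied by any choice of tags from the lexicon.
So there is no consistent tagging.

NO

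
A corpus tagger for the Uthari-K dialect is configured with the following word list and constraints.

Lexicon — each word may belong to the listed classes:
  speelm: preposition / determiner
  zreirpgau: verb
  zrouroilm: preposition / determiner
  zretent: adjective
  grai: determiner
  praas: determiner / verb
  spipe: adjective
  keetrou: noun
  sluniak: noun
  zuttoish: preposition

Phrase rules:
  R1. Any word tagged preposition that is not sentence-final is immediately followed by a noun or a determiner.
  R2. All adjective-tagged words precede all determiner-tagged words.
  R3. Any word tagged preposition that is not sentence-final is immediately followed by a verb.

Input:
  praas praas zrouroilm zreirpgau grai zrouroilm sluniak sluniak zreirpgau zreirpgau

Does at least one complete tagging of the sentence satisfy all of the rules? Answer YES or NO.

YES

Candidates per position — 1:praas {determiner,verb}; 2:praas {determiner,verb}; 3:zrouroilm {preposition,determiner}; 4:zreirpgau {verb}; 5:grai {determiner}; 6:zrouroilm {preposition,determiner}; 7:sluniak {noun}; 8:sluniak {noun}; 9:zreirpgau {verb}; 10:zreirpgau {verb}.
One satisfying assignment: verb determiner determiner verb determiner determiner noun noun verb verb.
Checking: rule 1 holds; rule 2 holds; rule 3 holds.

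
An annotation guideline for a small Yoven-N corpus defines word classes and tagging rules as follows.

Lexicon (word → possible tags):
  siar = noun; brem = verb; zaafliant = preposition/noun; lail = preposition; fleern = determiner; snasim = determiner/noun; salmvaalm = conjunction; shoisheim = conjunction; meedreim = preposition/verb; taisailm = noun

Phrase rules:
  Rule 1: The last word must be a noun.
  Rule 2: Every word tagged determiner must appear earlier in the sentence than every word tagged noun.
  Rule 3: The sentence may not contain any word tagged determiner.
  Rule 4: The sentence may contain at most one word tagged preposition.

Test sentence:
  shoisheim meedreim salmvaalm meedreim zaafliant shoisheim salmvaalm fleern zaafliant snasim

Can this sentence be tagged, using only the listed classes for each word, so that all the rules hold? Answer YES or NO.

NO

Candidates per position — 1:shoisheim {conjunction}; 2:meedreim {preposition,verb}; 3:salmvaalm {conjunction}; 4:meedreim {preposition,verb}; 5:zaafliant {preposition,noun}; 6:shoisheim {conjunction}; 7:salmvaalm {conjunction}; 8:fleern {determiner}; 9:zaafliant {preposition,noun}; 10:snasim {determiner,noun}.
Rule 3 cannot be satisfied by any choice of tags from the lexicon.
So there is no consistent tagging.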